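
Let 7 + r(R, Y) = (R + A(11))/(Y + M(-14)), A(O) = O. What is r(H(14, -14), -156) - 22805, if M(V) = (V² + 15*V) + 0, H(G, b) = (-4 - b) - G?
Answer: -3878047/170 ≈ -22812.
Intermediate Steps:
H(G, b) = -4 - G - b
M(V) = V² + 15*V
r(R, Y) = -7 + (11 + R)/(-14 + Y) (r(R, Y) = -7 + (R + 11)/(Y - 14*(15 - 14)) = -7 + (11 + R)/(Y - 14*1) = -7 + (11 + R)/(Y - 14) = -7 + (11 + R)/(-14 + Y))
r(H(14, -14), -156) - 22805 = (109 + (-4 - 1*14 - 1*(-14)) - 7*(-156))/(-14 - 156) - 22805 = (109 + (-4 - 14 + 14) + 1092)/(-170) - 22805 = -(109 - 4 + 1092)/170 - 22805 = -1/170*1197 - 22805 = -1197/170 - 22805 = -3878047/170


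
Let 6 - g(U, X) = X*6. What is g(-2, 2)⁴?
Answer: 1296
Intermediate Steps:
g(U, X) = 6 - 6*X (g(U, X) = 6 - X*6 = 6 - 6*X)
g(-2, 2)⁴ = (6 - 6*2)⁴ = (6 - 12)⁴ = (-6)⁴ = 1296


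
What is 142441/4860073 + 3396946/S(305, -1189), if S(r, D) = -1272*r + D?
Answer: -16453974764349/1891292547877 ≈ -8.6999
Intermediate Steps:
S(r, D) = D - 1272*r
142441/4860073 + 3396946/S(305, -1189) = 142441/4860073 + 3396946/(-1189 - 1272*305) = 142441*(1/4860073) + 3396946/(-1189 - 387960) = 142441/4860073 + 3396946/(-389149) = 142441/4860073 + 3396946*(-1/389149) = 142441/4860073 - 3396946/389149 = -16453974764349/1891292547877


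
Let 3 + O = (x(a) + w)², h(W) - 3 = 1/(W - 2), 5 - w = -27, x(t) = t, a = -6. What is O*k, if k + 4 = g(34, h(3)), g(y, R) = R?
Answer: 0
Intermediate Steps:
w = 32 (w = 5 - 1*(-27) = 5 + 27 = 32)
h(W) = 3 + 1/(-2 + W) (h(W) = 3 + 1/(W - 2) = 3 + 1/(-2 + W))
O = 673 (O = -3 + (-6 + 32)² = -3 + 26² = -3 + 676 = 673)
k = 0 (k = -4 + (-5 + 3*3)/(-2 + 3) = -4 + (-5 + 9)/1 = -4 + 1*4 = -4 + 4 = 0)
O*k = 673*0 = 0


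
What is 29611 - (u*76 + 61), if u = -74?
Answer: 35174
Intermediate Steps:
29611 - (u*76 + 61) = 29611 - (-74*76 + 61) = 29611 - (-5624 + 61) = 29611 - 1*(-5563) = 29611 + 5563 = 35174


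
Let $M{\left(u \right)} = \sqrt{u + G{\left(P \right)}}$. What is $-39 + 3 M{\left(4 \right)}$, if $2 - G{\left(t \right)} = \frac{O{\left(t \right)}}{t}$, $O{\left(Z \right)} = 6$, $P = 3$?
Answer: $-33$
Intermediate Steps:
$G{\left(t \right)} = 2 - \frac{6}{t}$
$M{\left(u \right)} = \sqrt{u}$ ($M{\left(u \right)} = \sqrt{u + \left(2 - \frac{6}{3}\right)} = \sqrt{u + \left(2 - 2\right)} = \sqrt{u + 0} = \sqrt{u}$)
$-39 + 3 M{\left(4 \right)} = -39 + 3 \sqrt{4} = -39 + 3 \cdot 2 = -39 + 6 = -33$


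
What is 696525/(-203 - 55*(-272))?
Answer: 232175/4919 ≈ 47.200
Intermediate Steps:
696525/(-203 - 55*(-272)) = 696525/(-203 + 14960) = 696525/14757 = 696525*(1/14757) = 232175/4919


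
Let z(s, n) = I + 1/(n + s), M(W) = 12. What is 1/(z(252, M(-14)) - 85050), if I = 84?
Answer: -264/22431023 ≈ -1.1769e-5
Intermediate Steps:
z(s, n) = 84 + 1/(n + s)
1/(z(252, M(-14)) - 85050) = 1/((1 + 84*12 + 84*252)/(12 + 252) - 85050) = 1/((1 + 1008 + 21168)/264 - 85050) = 1/((1/264)*22177 - 85050) = 1/(22177/264 - 85050) = 1/(-22431023/264) = -264/22431023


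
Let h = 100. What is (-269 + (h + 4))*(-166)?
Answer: 27390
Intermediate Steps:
(-269 + (h + 4))*(-166) = (-269 + (100 + 4))*(-166) = (-269 + 104)*(-166) = -165*(-166) = 27390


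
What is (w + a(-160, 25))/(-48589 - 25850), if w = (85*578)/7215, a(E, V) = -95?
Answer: 127259/107415477 ≈ 0.0011847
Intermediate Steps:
w = 9826/1443 (w = 49130*(1/7215) = 9826/1443 ≈ 6.8094)
(w + a(-160, 25))/(-48589 - 25850) = (9826/1443 - 95)/(-48589 - 25850) = -127259/1443/(-74439) = -127259/1443*(-1/74439) = 127259/107415477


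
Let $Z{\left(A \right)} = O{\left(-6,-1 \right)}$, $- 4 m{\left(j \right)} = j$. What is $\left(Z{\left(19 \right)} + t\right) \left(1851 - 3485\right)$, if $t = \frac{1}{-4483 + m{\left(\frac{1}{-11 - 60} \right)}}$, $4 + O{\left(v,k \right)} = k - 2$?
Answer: $\frac{766473366}{67009} \approx 11438.0$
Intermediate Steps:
$O{\left(v,k \right)} = -6 + k$ ($O{\left(v,k \right)} = -4 + \left(k - 2\right) = -4 + \left(-2 + k\right) = -6 + k$)
$m{\left(j \right)} = - \frac{j}{4}$
$Z{\left(A \right)} = -7$ ($Z{\left(A \right)} = -6 - 1 = -7$)
$t = - \frac{284}{1273171}$ ($t = \frac{1}{-4483 - \frac{1}{4 \left(-11 - 60\right)}} = \frac{1}{-4483 - \frac{1}{4 \left(-71\right)}} = \frac{1}{-4483 - - \frac{1}{284}} = \frac{1}{-4483 + \frac{1}{284}} = \frac{1}{- \frac{1273171}{284}} = - \frac{284}{1273171} \approx -0.00022307$)
$\left(Z{\left(19 \right)} + t\right) \left(1851 - 3485\right) = \left(-7 - \frac{284}{1273171}\right) \left(1851 - 3485\right) = \left(- \frac{8912481}{1273171}\right) \left(-1634\right) = \frac{766473366}{67009}$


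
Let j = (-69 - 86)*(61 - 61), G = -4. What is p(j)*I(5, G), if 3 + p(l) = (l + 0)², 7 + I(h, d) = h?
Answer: 6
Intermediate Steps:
I(h, d) = -7 + h
j = 0 (j = -155*0 = 0)
p(l) = -3 + l² (p(l) = -3 + (l + 0)² = -3 + l²)
p(j)*I(5, G) = (-3 + 0²)*(-7 + 5) = (-3 + 0)*(-2) = -3*(-2) = 6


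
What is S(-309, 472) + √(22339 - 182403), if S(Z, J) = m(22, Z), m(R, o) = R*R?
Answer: 484 + 8*I*√2501 ≈ 484.0 + 400.08*I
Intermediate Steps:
m(R, o) = R²
S(Z, J) = 484 (S(Z, J) = 22² = 484)
S(-309, 472) + √(22339 - 182403) = 484 + √(22339 - 182403) = 484 + √(-160064) = 484 + 8*I*√2501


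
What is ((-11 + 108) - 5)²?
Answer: 8464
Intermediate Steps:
((-11 + 108) - 5)² = (97 - 5)² = 92² = 8464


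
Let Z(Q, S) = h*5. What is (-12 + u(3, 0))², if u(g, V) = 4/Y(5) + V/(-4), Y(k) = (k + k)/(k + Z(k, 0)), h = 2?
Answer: 36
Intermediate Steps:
Z(Q, S) = 10 (Z(Q, S) = 2*5 = 10)
Y(k) = 2*k/(10 + k) (Y(k) = (k + k)/(k + 10) = (2*k)/(10 + k) = 2*k/(10 + k))
u(g, V) = 6 - V/4 (u(g, V) = 4/((2*5/(10 + 5))) + V/(-4) = 4/((2*5/15)) + V*(-¼) = 4/((2*5*(1/15))) - V/4 = 4/(⅔) - V/4 = 4*(3/2) - V/4 = 6 - V/4)
(-12 + u(3, 0))² = (-12 + (6 - ¼*0))² = (-12 + (6 + 0))² = (-12 + 6)² = (-6)² = 36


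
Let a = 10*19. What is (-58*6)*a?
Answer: -66120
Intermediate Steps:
a = 190
(-58*6)*a = -58*6*190 = -348*190 = -66120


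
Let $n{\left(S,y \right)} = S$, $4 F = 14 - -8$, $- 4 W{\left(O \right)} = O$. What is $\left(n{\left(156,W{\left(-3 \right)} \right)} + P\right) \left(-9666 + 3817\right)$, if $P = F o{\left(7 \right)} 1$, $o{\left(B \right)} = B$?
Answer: $- \frac{2275261}{2} \approx -1.1376 \cdot 10^{6}$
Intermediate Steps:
$W{\left(O \right)} = - \frac{O}{4}$
$F = \frac{11}{2}$ ($F = \frac{14 - -8}{4} = \frac{14 + 8}{4} = \frac{1}{4} \cdot 22 = \frac{11}{2} \approx 5.5$)
$P = \frac{77}{2}$ ($P = \frac{11}{2} \cdot 7 \cdot 1 = \frac{77}{2} \cdot 1 = \frac{77}{2} \approx 38.5$)
$\left(n{\left(156,W{\left(-3 \right)} \right)} + P\right) \left(-9666 + 3817\right) = \left(156 + \frac{77}{2}\right) \left(-9666 + 3817\right) = \frac{389}{2} \left(-5849\right) = - \frac{2275261}{2}$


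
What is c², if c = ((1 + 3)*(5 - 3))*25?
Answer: 40000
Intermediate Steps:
c = 200 (c = (4*2)*25 = 8*25 = 200)
c² = 200² = 40000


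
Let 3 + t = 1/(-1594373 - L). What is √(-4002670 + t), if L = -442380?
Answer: 3*I*√590210977119904330/1151993 ≈ 2000.7*I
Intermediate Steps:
t = -3455980/1151993 (t = -3 + 1/(-1594373 - 1*(-442380)) = -3 + 1/(-1594373 + 442380) = -3 + 1/(-1151993) = -3 - 1/1151993 = -3455980/1151993 ≈ -3.0000)
√(-4002670 + t) = √(-4002670 - 3455980/1151993) = √(-4611051277290/1151993) = 3*I*√590210977119904330/1151993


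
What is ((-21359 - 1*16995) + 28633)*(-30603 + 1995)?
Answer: 278098368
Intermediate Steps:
((-21359 - 1*16995) + 28633)*(-30603 + 1995) = ((-21359 - 16995) + 28633)*(-28608) = (-38354 + 28633)*(-28608) = -9721*(-28608) = 278098368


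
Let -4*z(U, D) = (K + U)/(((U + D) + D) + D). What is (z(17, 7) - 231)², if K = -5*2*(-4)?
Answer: 3426201/64 ≈ 53534.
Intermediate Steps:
K = 40 (K = -10*(-4) = 40)
z(U, D) = -(40 + U)/(4*(U + 3*D)) (z(U, D) = -(40 + U)/(4*(((U + D) + D) + D)) = -(40 + U)/(4*(((D + U) + D) + D)) = -(40 + U)/(4*((U + 2*D) + D)) = -(40 + U)/(4*(U + 3*D)))
(z(17, 7) - 231)² = ((-40 - 1*17)/(4*(17 + 3*7)) - 231)² = ((-40 - 17)/(4*(17 + 21)) - 231)² = ((¼)*(-57)/38 - 231)² = ((¼)*(1/38)*(-57) - 231)² = (-3/8 - 231)² = (-1851/8)² = 3426201/64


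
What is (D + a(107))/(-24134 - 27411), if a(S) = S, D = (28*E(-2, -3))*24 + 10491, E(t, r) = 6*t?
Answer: -2534/51545 ≈ -0.049161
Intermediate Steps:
D = 2427 (D = (28*(6*(-2)))*24 + 10491 = (28*(-12))*24 + 10491 = -336*24 + 10491 = -8064 + 10491 = 2427)
(D + a(107))/(-24134 - 27411) = (2427 + 107)/(-24134 - 27411) = 2534/(-51545) = 2534*(-1/51545) = -2534/51545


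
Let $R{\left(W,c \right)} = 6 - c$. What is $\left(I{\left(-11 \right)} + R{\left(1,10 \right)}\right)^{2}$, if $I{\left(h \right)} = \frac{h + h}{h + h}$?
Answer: $9$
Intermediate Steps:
$I{\left(h \right)} = 1$ ($I{\left(h \right)} = \frac{2 h}{2 h} = 2 h \frac{1}{2 h} = 1$)
$\left(I{\left(-11 \right)} + R{\left(1,10 \right)}\right)^{2} = \left(1 + \left(6 - 10\right)\right)^{2} = \left(1 - 4\right)^{2} = \left(-3\right)^{2} = 9$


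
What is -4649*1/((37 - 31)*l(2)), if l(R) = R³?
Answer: -4649/48 ≈ -96.854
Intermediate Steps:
-4649*1/((37 - 31)*l(2)) = -4649*1/(8*(37 - 31)) = -4649/(6*8) = -4649/48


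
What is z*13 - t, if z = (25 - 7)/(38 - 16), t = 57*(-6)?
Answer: 3879/11 ≈ 352.64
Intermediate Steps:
t = -342
z = 9/11 (z = 18/22 = 18*(1/22) = 9/11 ≈ 0.81818)
z*13 - t = (9/11)*13 - 1*(-342) = 117/11 + 342 = 3879/11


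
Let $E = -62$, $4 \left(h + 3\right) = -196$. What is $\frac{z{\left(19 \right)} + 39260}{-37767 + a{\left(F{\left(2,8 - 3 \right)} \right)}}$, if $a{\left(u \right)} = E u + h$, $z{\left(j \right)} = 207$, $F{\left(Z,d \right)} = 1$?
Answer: $- \frac{647}{621} \approx -1.0419$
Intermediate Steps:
$h = -52$ ($h = -3 + \frac{1}{4} \left(-196\right) = -3 - 49 = -52$)
$a{\left(u \right)} = -52 - 62 u$ ($a{\left(u \right)} = - 62 u - 52 = -52 - 62 u$)
$\frac{z{\left(19 \right)} + 39260}{-37767 + a{\left(F{\left(2,8 - 3 \right)} \right)}} = \frac{207 + 39260}{-37767 - 114} = \frac{39467}{-37767 - 114} = \frac{39467}{-37881} = 39467 \left(- \frac{1}{37881}\right) = - \frac{647}{621}$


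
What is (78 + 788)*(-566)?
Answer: -490156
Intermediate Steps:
(78 + 788)*(-566) = 866*(-566) = -490156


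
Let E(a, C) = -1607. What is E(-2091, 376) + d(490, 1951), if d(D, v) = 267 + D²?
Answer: 238760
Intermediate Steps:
E(-2091, 376) + d(490, 1951) = -1607 + (267 + 490²) = -1607 + (267 + 240100) = -1607 + 240367 = 238760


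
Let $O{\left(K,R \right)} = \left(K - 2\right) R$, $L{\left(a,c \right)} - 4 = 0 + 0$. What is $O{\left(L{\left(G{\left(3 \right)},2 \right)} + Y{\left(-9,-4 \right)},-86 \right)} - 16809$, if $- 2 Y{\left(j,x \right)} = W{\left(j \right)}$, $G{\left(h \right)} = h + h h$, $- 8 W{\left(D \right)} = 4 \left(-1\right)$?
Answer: $- \frac{33919}{2} \approx -16960.0$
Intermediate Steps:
$W{\left(D \right)} = \frac{1}{2}$ ($W{\left(D \right)} = - \frac{4 \left(-1\right)}{8} = \left(- \frac{1}{8}\right) \left(-4\right) = \frac{1}{2}$)
$G{\left(h \right)} = h + h^{2}$
$L{\left(a,c \right)} = 4$ ($L{\left(a,c \right)} = 4 + \left(0 + 0\right) = 4 + 0 = 4$)
$Y{\left(j,x \right)} = - \frac{1}{4}$ ($Y{\left(j,x \right)} = \left(- \frac{1}{2}\right) \frac{1}{2} = - \frac{1}{4}$)
$O{\left(K,R \right)} = R \left(-2 + K\right)$ ($O{\left(K,R \right)} = \left(-2 + K\right) R = R \left(-2 + K\right)$)
$O{\left(L{\left(G{\left(3 \right)},2 \right)} + Y{\left(-9,-4 \right)},-86 \right)} - 16809 = - 86 \left(-2 + \left(4 - \frac{1}{4}\right)\right) - 16809 = - 86 \left(-2 + \frac{15}{4}\right) - 16809 = \left(-86\right) \frac{7}{4} - 16809 = - \frac{301}{2} - 16809 = - \frac{33919}{2}$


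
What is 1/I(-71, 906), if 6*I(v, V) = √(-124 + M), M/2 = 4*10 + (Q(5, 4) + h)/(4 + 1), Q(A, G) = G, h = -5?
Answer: -I*√1110/37 ≈ -0.90045*I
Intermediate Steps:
M = 398/5 (M = 2*(4*10 + (4 - 5)/(4 + 1)) = 2*(40 - 1/5) = 2*(40 - 1*⅕) = 2*(40 - ⅕) = 2*(199/5) = 398/5 ≈ 79.600)
I(v, V) = I*√1110/30 (I(v, V) = √(-124 + 398/5)/6 = √(-222/5)/6 = (I*√1110/5)/6 = I*√1110/30)
1/I(-71, 906) = 1/(I*√1110/30) = -I*√1110/37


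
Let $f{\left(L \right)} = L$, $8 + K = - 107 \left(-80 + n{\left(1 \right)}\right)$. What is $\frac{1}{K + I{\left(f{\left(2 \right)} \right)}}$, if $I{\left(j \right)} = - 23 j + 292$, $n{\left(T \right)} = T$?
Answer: $\frac{1}{8691} \approx 0.00011506$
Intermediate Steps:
$K = 8445$ ($K = -8 - 107 \left(-80 + 1\right) = -8 - -8453 = -8 + 8453 = 8445$)
$I{\left(j \right)} = 292 - 23 j$
$\frac{1}{K + I{\left(f{\left(2 \right)} \right)}} = \frac{1}{8445 + \left(292 - 46\right)} = \frac{1}{8445 + 246} = \frac{1}{8691}$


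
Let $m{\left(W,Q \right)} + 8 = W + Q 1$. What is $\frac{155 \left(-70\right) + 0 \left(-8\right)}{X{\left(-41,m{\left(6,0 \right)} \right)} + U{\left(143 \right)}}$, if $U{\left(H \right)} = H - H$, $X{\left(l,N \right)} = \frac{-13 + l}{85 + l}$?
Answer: $\frac{238700}{27} \approx 8840.7$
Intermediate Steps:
$m{\left(W,Q \right)} = -8 + Q + W$ ($m{\left(W,Q \right)} = -8 + \left(W + Q 1\right) = -8 + \left(W + Q\right) = -8 + \left(Q + W\right) = -8 + Q + W$)
$X{\left(l,N \right)} = \frac{-13 + l}{85 + l}$
$U{\left(H \right)} = 0$
$\frac{155 \left(-70\right) + 0 \left(-8\right)}{X{\left(-41,m{\left(6,0 \right)} \right)} + U{\left(143 \right)}} = \frac{155 \left(-70\right) + 0 \left(-8\right)}{\frac{-13 - 41}{85 - 41} + 0} = \frac{-10850 + 0}{\frac{1}{44} \left(-54\right) + 0} = - \frac{10850}{\frac{1}{44} \left(-54\right) + 0} = - \frac{10850}{- \frac{27}{22} + 0} = - \frac{10850}{- \frac{27}{22}} = \left(-10850\right) \left(- \frac{22}{27}\right) = \frac{238700}{27}$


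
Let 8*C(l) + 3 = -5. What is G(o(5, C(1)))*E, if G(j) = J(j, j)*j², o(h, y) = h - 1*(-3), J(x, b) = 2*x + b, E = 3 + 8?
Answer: 16896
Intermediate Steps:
C(l) = -1 (C(l) = -3/8 + (⅛)*(-5) = -3/8 - 5/8 = -1)
E = 11
J(x, b) = b + 2*x
o(h, y) = 3 + h (o(h, y) = h + 3 = 3 + h)
G(j) = 3*j³ (G(j) = (j + 2*j)*j² = (3*j)*j² = 3*j³)
G(o(5, C(1)))*E = (3*(3 + 5)³)*11 = (3*8³)*11 = (3*512)*11 = 1536*11 = 16896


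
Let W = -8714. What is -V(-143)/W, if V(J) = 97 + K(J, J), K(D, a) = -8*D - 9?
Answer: 616/4357 ≈ 0.14138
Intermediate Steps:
K(D, a) = -9 - 8*D
V(J) = 88 - 8*J (V(J) = 97 + (-9 - 8*J) = 88 - 8*J)
-V(-143)/W = -(88 - 8*(-143))/(-8714) = -(88 + 1144)*(-1)/8714 = -1232*(-1)/8714 = -1*(-616/4357) = 616/4357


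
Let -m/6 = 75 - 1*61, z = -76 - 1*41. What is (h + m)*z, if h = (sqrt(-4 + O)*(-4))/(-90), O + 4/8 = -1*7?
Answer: 9828 - 13*I*sqrt(46)/5 ≈ 9828.0 - 17.634*I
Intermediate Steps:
O = -15/2 (O = -1/2 - 1*7 = -1/2 - 7 = -15/2 ≈ -7.5000)
z = -117 (z = -76 - 41 = -117)
m = -84 (m = -6*(75 - 1*61) = -6*(75 - 61) = -6*14 = -84)
h = I*sqrt(46)/45 (h = (sqrt(-4 - 15/2)*(-4))/(-90) = (sqrt(-23/2)*(-4))*(-1/90) = ((I*sqrt(46)/2)*(-4))*(-1/90) = -2*I*sqrt(46)*(-1/90) = I*sqrt(46)/45 ≈ 0.15072*I)
(h + m)*z = (I*sqrt(46)/45 - 84)*(-117) = (-84 + I*sqrt(46)/45)*(-117) = 9828 - 13*I*sqrt(46)/5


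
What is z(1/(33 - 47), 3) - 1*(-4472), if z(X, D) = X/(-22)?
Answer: 1377377/308 ≈ 4472.0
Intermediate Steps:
z(X, D) = -X/22 (z(X, D) = X*(-1/22) = -X/22)
z(1/(33 - 47), 3) - 1*(-4472) = -1/(22*(33 - 47)) - 1*(-4472) = -1/22/(-14) + 4472 = -1/22*(-1/14) + 4472 = 1/308 + 4472 = 1377377/308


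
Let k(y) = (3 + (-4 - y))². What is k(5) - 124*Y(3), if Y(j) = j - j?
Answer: 36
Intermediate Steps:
Y(j) = 0
k(y) = (-1 - y)²
k(5) - 124*Y(3) = (1 + 5)² - 124*0 = 6² + 0 = 36 + 0 = 36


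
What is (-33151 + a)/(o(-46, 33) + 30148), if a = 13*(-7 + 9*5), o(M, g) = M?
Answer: -32657/30102 ≈ -1.0849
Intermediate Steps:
a = 494 (a = 13*(-7 + 45) = 13*38 = 494)
(-33151 + a)/(o(-46, 33) + 30148) = (-33151 + 494)/(-46 + 30148) = -32657/30102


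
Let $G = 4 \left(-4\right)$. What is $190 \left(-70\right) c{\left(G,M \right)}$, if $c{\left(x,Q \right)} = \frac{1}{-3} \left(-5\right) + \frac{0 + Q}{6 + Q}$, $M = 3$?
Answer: $-26600$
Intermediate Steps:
$G = -16$
$c{\left(x,Q \right)} = \frac{5}{3} + \frac{Q}{6 + Q}$ ($c{\left(x,Q \right)} = \left(- \frac{1}{3}\right) \left(-5\right) + \frac{Q}{6 + Q} = \frac{5}{3} + \frac{Q}{6 + Q}$)
$190 \left(-70\right) c{\left(G,M \right)} = 190 \left(-70\right) \frac{2 \left(15 + 4 \cdot 3\right)}{3 \left(6 + 3\right)} = - 13300 \frac{2 \left(15 + 12\right)}{3 \cdot 9} = - 13300 \cdot \frac{2}{3} \cdot \frac{1}{9} \cdot 27 = \left(-13300\right) 2 = -26600$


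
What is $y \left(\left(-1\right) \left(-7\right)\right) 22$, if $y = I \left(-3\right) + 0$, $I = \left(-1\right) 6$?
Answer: $2772$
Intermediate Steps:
$I = -6$
$y = 18$ ($y = \left(-6\right) \left(-3\right) + 0 = 18 + 0 = 18$)
$y \left(\left(-1\right) \left(-7\right)\right) 22 = 18 \left(\left(-1\right) \left(-7\right)\right) 22 = 18 \cdot 7 \cdot 22 = 126 \cdot 22 = 2772$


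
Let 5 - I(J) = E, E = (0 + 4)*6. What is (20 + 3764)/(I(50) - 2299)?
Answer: -1892/1159 ≈ -1.6324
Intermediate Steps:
E = 24 (E = 4*6 = 24)
I(J) = -19 (I(J) = 5 - 1*24 = 5 - 24 = -19)
(20 + 3764)/(I(50) - 2299) = (20 + 3764)/(-19 - 2299) = 3784/(-2318) = 3784*(-1/2318) = -1892/1159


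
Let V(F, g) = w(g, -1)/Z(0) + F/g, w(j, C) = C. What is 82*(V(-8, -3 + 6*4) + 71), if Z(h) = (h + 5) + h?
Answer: 606308/105 ≈ 5774.4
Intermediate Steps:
Z(h) = 5 + 2*h (Z(h) = (5 + h) + h = 5 + 2*h)
V(F, g) = -1/5 + F/g (V(F, g) = -1/(5 + 2*0) + F/g = -1/(5 + 0) + F/g = -1/5 + F/g)
82*(V(-8, -3 + 6*4) + 71) = 82*((-8 - (-3 + 6*4)/5)/(-3 + 6*4) + 71) = 82*((-8 - (-3 + 24)/5)/(-3 + 24) + 71) = 82*((-8 - 1/5*21)/21 + 71) = 82*((-8 - 21/5)/21 + 71) = 82*((1/21)*(-61/5) + 71) = 82*(-61/105 + 71) = 82*(7394/105) = 606308/105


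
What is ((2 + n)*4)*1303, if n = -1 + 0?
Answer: 5212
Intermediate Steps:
n = -1
((2 + n)*4)*1303 = ((2 - 1)*4)*1303 = (1*4)*1303 = 4*1303 = 5212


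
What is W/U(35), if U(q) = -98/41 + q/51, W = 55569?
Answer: -116194779/3563 ≈ -32612.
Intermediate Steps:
U(q) = -98/41 + q/51 (U(q) = -98*1/41 + q*(1/51) = -98/41 + q/51)
W/U(35) = 55569/(-98/41 + (1/51)*35) = 55569/(-98/41 + 35/51) = 55569/(-3563/2091) = 55569*(-2091/3563) = -116194779/3563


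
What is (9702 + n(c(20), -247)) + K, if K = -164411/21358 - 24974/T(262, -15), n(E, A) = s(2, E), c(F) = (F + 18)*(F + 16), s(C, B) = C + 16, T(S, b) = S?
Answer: 26907333373/2797898 ≈ 9617.0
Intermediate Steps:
s(C, B) = 16 + C
c(F) = (16 + F)*(18 + F) (c(F) = (18 + F)*(16 + F) = (16 + F)*(18 + F))
n(E, A) = 18 (n(E, A) = 16 + 2 = 18)
K = -288235187/2797898 (K = -164411/21358 - 24974/262 = -164411*1/21358 - 24974*1/262 = -164411/21358 - 12487/131 = -288235187/2797898 ≈ -103.02)
(9702 + n(c(20), -247)) + K = (9702 + 18) - 288235187/2797898 = 9720 - 288235187/2797898 = 26907333373/2797898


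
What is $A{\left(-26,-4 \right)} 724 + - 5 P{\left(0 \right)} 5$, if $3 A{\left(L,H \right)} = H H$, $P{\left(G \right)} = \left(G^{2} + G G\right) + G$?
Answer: $\frac{11584}{3} \approx 3861.3$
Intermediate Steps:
$P{\left(G \right)} = G + 2 G^{2}$ ($P{\left(G \right)} = \left(G^{2} + G^{2}\right) + G = 2 G^{2} + G = G + 2 G^{2}$)
$A{\left(L,H \right)} = \frac{H^{2}}{3}$ ($A{\left(L,H \right)} = \frac{H H}{3} = \frac{H^{2}}{3}$)
$A{\left(-26,-4 \right)} 724 + - 5 P{\left(0 \right)} 5 = \frac{\left(-4\right)^{2}}{3} \cdot 724 + - 5 \cdot 0 \left(1 + 2 \cdot 0\right) 5 = \frac{1}{3} \cdot 16 \cdot 724 + - 5 \cdot 0 \left(1 + 0\right) 5 = \frac{16}{3} \cdot 724 + - 5 \cdot 0 \cdot 1 \cdot 5 = \frac{11584}{3} + \left(-5\right) 0 \cdot 5 = \frac{11584}{3} + 0 \cdot 5 = \frac{11584}{3} + 0 = \frac{11584}{3}$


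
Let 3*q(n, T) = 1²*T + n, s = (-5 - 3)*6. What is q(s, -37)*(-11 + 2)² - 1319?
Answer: -3614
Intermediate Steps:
s = -48 (s = -8*6 = -48)
q(n, T) = T/3 + n/3 (q(n, T) = (1²*T + n)/3 = (1*T + n)/3 = (T + n)/3 = T/3 + n/3)
q(s, -37)*(-11 + 2)² - 1319 = ((⅓)*(-37) + (⅓)*(-48))*(-11 + 2)² - 1319 = (-37/3 - 16)*(-9)² - 1319 = -85/3*81 - 1319 = -2295 - 1319 = -3614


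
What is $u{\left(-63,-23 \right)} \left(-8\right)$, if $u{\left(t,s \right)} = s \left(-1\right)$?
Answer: $-184$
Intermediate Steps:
$u{\left(t,s \right)} = - s$
$u{\left(-63,-23 \right)} \left(-8\right) = \left(-1\right) \left(-23\right) \left(-8\right) = 23 \left(-8\right) = -184$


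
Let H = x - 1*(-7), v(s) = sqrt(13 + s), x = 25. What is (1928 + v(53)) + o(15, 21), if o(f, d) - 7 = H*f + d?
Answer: 2436 + sqrt(66) ≈ 2444.1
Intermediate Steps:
H = 32 (H = 25 - 1*(-7) = 25 + 7 = 32)
o(f, d) = 7 + d + 32*f (o(f, d) = 7 + (32*f + d) = 7 + (d + 32*f) = 7 + d + 32*f)
(1928 + v(53)) + o(15, 21) = (1928 + sqrt(13 + 53)) + (7 + 21 + 32*15) = (1928 + sqrt(66)) + (7 + 21 + 480) = (1928 + sqrt(66)) + 508 = 2436 + sqrt(66)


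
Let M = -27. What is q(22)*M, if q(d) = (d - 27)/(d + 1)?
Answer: 135/23 ≈ 5.8696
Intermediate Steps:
q(d) = (-27 + d)/(1 + d)
q(22)*M = ((-27 + 22)/(1 + 22))*(-27) = (-5/23)*(-27) = ((1/23)*(-5))*(-27) = -5/23*(-27) = 135/23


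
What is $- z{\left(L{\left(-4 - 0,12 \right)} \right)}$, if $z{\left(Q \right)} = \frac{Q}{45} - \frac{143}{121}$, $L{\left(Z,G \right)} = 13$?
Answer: $\frac{442}{495} \approx 0.89293$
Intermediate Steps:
$z{\left(Q \right)} = - \frac{13}{11} + \frac{Q}{45}$ ($z{\left(Q \right)} = Q \frac{1}{45} - \frac{13}{11} = \frac{Q}{45} - \frac{13}{11} = - \frac{13}{11} + \frac{Q}{45}$)
$- z{\left(L{\left(-4 - 0,12 \right)} \right)} = - (- \frac{13}{11} + \frac{1}{45} \cdot 13) = - (- \frac{13}{11} + \frac{13}{45}) = \left(-1\right) \left(- \frac{442}{495}\right) = \frac{442}{495}$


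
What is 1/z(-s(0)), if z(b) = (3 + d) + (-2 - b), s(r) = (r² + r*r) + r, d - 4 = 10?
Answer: 1/15 ≈ 0.066667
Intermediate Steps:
d = 14 (d = 4 + 10 = 14)
s(r) = r + 2*r² (s(r) = (r² + r²) + r = 2*r² + r = r + 2*r²)
z(b) = 15 - b (z(b) = (3 + 14) + (-2 - b) = 17 + (-2 - b) = 15 - b)
1/z(-s(0)) = 1/(15 - (-1)*0*(1 + 2*0)) = 1/(15 - (-1)*0*(1 + 0)) = 1/(15 - (-1)*0*1) = 1/(15 - (-1)*0) = 1/(15 - 1*0) = 1/(15 + 0) = 1/15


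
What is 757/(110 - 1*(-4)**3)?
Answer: 757/174 ≈ 4.3506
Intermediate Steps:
757/(110 - 1*(-4)**3) = 757/(110 - 1*(-64)) = 757/(110 + 64) = 757/174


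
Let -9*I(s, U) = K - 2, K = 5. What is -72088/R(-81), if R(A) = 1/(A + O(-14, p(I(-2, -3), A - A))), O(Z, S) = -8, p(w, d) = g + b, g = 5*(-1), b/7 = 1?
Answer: 6415832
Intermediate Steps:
b = 7 (b = 7*1 = 7)
g = -5
I(s, U) = -1/3 (I(s, U) = -(5 - 2)/9 = -1/9*3 = -1/3)
p(w, d) = 2 (p(w, d) = -5 + 7 = 2)
R(A) = 1/(-8 + A) (R(A) = 1/(A - 8) = 1/(-8 + A))
-72088/R(-81) = -72088/(1/(-8 - 81)) = -72088/(1/(-89)) = -72088/(-1/89) = -72088*(-89) = 6415832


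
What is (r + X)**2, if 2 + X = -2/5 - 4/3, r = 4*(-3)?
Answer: 55696/225 ≈ 247.54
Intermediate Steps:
r = -12
X = -56/15 (X = -2 + (-2/5 - 4/3) = -2 - 26/15 = -56/15 ≈ -3.7333)
(r + X)**2 = (-12 - 56/15)**2 = (-236/15)**2 = 55696/225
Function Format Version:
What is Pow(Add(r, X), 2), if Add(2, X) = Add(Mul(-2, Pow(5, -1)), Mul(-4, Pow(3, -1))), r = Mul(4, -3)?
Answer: Rational(55696, 225) ≈ 247.54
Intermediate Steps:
r = -12
X = Rational(-56, 15) (X = Add(-2, Add(Mul(-2, Pow(5, -1)), Mul(-4, Pow(3, -1)))) = Add(-2, Add(Mul(-2, Rational(1, 5)), Mul(-4, Rational(1, 3)))) = Add(-2, Add(Rational(-2, 5), Rational(-4, 3))) = Add(-2, Rational(-26, 15)) = Rational(-56, 15) ≈ -3.7333)
Pow(Add(r, X), 2) = Pow(Add(-12, Rational(-56, 15)), 2) = Pow(Rational(-236, 15), 2) = Rational(55696, 225)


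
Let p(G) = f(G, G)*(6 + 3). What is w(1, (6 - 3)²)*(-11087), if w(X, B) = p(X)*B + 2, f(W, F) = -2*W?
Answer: 1773920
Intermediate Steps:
p(G) = -18*G (p(G) = (-2*G)*(6 + 3) = -2*G*9 = -18*G)
w(X, B) = 2 - 18*B*X (w(X, B) = (-18*X)*B + 2 = -18*B*X + 2 = 2 - 18*B*X)
w(1, (6 - 3)²)*(-11087) = (2 - 18*(6 - 3)²*1)*(-11087) = (2 - 18*3²*1)*(-11087) = (2 - 18*9*1)*(-11087) = (2 - 162)*(-11087) = -160*(-11087) = 1773920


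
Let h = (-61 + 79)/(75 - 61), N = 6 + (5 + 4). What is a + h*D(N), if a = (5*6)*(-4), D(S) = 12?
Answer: -732/7 ≈ -104.57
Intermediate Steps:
N = 15 (N = 6 + 9 = 15)
a = -120 (a = 30*(-4) = -120)
h = 9/7 (h = 18/14 = 18*(1/14) = 9/7 ≈ 1.2857)
a + h*D(N) = -120 + (9/7)*12 = -120 + 108/7 = -732/7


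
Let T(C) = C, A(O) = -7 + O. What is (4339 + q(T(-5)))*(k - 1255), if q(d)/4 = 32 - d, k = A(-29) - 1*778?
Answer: -9283603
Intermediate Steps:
k = -814 (k = (-7 - 29) - 1*778 = -36 - 778 = -814)
q(d) = 128 - 4*d (q(d) = 4*(32 - d) = 128 - 4*d)
(4339 + q(T(-5)))*(k - 1255) = (4339 + (128 - 4*(-5)))*(-814 - 1255) = (4339 + (128 + 20))*(-2069) = (4339 + 148)*(-2069) = 4487*(-2069) = -9283603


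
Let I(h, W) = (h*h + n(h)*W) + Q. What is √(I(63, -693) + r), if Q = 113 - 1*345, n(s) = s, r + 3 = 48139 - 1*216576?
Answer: 11*I*√1722 ≈ 456.47*I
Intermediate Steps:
r = -168440 (r = -3 + (48139 - 1*216576) = -3 + (48139 - 216576) = -3 - 168437 = -168440)
Q = -232 (Q = 113 - 345 = -232)
I(h, W) = -232 + h² + W*h (I(h, W) = (h*h + h*W) - 232 = (h² + W*h) - 232 = -232 + h² + W*h)
√(I(63, -693) + r) = √((-232 + 63² - 693*63) - 168440) = √((-232 + 3969 - 43659) - 168440) = √(-39922 - 168440) = √(-208362) = 11*I*√1722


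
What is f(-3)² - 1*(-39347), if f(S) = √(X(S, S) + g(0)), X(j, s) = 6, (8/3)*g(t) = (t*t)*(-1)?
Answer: 39353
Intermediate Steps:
g(t) = -3*t²/8 (g(t) = 3*((t*t)*(-1))/8 = 3*(t²*(-1))/8 = 3*(-t²)/8 = -3*t²/8)
f(S) = √6 (f(S) = √(6 - 3/8*0²) = √(6 - 3/8*0) = √(6 + 0) = √6)
f(-3)² - 1*(-39347) = (√6)² - 1*(-39347) = 6 + 39347 = 39353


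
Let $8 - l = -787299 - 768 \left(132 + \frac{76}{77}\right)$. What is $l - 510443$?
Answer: $\frac{29182848}{77} \approx 3.79 \cdot 10^{5}$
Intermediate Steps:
$l = \frac{68486959}{77}$ ($l = 8 - \left(-787299 - 768 \left(132 + \frac{76}{77}\right)\right) = 8 - \left(-787299 - 768 \cdot \frac{10240}{77}\right) = 8 - \left(-787299 - \frac{7864320}{77}\right) = 8 - - \frac{68486343}{77} = 8 + \frac{68486343}{77} = \frac{68486959}{77} \approx 8.8944 \cdot 10^{5}$)
$l - 510443 = \frac{68486959}{77} - 510443 = \frac{29182848}{77}$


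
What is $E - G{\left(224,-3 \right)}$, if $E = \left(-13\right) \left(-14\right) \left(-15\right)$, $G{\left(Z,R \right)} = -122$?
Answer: $-2608$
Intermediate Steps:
$E = -2730$ ($E = 182 \left(-15\right) = -2730$)
$E - G{\left(224,-3 \right)} = -2730 - -122 = -2730 + 122 = -2608$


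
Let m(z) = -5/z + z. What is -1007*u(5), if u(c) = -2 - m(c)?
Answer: 6042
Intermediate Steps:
m(z) = z - 5/z
u(c) = -2 - c + 5/c (u(c) = -2 - (c - 5/c) = -2 + (-c + 5/c) = -2 - c + 5/c)
-1007*u(5) = -1007*(-2 - 1*5 + 5/5) = -1007*(-2 - 5 + 5*(⅕)) = -1007*(-2 - 5 + 1) = -1007*(-6) = 6042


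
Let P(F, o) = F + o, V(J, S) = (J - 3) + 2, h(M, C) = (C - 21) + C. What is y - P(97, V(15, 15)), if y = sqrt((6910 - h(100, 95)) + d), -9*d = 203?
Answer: -111 + 7*sqrt(1234)/3 ≈ -29.034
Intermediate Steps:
h(M, C) = -21 + 2*C (h(M, C) = (-21 + C) + C = -21 + 2*C)
d = -203/9 (d = -1/9*203 = -203/9 ≈ -22.556)
y = 7*sqrt(1234)/3 (y = sqrt((6910 - (-21 + 2*95)) - 203/9) = sqrt((6910 - (-21 + 190)) - 203/9) = sqrt((6910 - 1*169) - 203/9) = sqrt((6910 - 169) - 203/9) = sqrt(6741 - 203/9) = sqrt(60466/9) = 7*sqrt(1234)/3 ≈ 81.966)
V(J, S) = -1 + J (V(J, S) = (-3 + J) + 2 = -1 + J)
y - P(97, V(15, 15)) = 7*sqrt(1234)/3 - (97 + (-1 + 15)) = 7*sqrt(1234)/3 - (97 + 14) = 7*sqrt(1234)/3 - 1*111 = 7*sqrt(1234)/3 - 111 = -111 + 7*sqrt(1234)/3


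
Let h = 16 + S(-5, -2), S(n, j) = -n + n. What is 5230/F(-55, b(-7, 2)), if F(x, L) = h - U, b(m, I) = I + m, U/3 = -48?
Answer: 523/16 ≈ 32.688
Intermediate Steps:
U = -144 (U = 3*(-48) = -144)
S(n, j) = 0
h = 16 (h = 16 + 0 = 16)
F(x, L) = 160 (F(x, L) = 16 - 1*(-144) = 16 + 144 = 160)
5230/F(-55, b(-7, 2)) = 5230/160 = 5230*(1/160) = 523/16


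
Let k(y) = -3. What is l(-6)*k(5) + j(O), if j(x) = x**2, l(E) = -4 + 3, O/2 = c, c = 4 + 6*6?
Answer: 6403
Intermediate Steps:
c = 40 (c = 4 + 36 = 40)
O = 80 (O = 2*40 = 80)
l(E) = -1
l(-6)*k(5) + j(O) = -1*(-3) + 80**2 = 3 + 6400 = 6403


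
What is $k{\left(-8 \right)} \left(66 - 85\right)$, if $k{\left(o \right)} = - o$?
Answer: $-152$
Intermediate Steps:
$k{\left(-8 \right)} \left(66 - 85\right) = \left(-1\right) \left(-8\right) \left(66 - 85\right) = 8 \left(66 - 85\right) = 8 \left(-19\right) = -152$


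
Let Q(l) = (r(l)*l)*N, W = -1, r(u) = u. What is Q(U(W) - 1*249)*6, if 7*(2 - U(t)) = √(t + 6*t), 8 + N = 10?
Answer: 5124744/7 + 5928*I*√7/7 ≈ 7.3211e+5 + 2240.6*I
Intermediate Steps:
N = 2 (N = -8 + 10 = 2)
U(t) = 2 - √7*√t/7 (U(t) = 2 - √(t + 6*t)/7 = 2 - √7*√t/7)
Q(l) = 2*l² (Q(l) = (l*l)*2 = l²*2 = 2*l²)
Q(U(W) - 1*249)*6 = (2*((2 - √7*√(-1)/7) - 1*249)²)*6 = (2*((2 - √7*I/7) - 249)²)*6 = (2*((2 - I*√7/7) - 249)²)*6 = (2*(-247 - I*√7/7)²)*6 = 12*(-247 - I*√7/7)²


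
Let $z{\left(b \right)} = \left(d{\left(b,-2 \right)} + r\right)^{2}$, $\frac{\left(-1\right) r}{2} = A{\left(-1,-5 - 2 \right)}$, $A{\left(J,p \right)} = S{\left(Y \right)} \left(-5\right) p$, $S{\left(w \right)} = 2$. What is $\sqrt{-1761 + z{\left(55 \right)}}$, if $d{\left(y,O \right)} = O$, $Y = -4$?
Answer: $\sqrt{18403} \approx 135.66$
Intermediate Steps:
$A{\left(J,p \right)} = - 10 p$ ($A{\left(J,p \right)} = 2 \left(-5\right) p = - 10 p$)
$r = -140$ ($r = - 2 \left(- 10 \left(-5 - 2\right)\right) = - 2 \left(\left(-10\right) \left(-7\right)\right) = \left(-2\right) 70 = -140$)
$z{\left(b \right)} = 20164$ ($z{\left(b \right)} = \left(-2 - 140\right)^{2} = \left(-142\right)^{2} = 20164$)
$\sqrt{-1761 + z{\left(55 \right)}} = \sqrt{-1761 + 20164} = \sqrt{18403}$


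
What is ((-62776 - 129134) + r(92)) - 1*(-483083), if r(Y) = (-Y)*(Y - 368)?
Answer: 316565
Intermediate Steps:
r(Y) = -Y*(-368 + Y) (r(Y) = (-Y)*(-368 + Y) = -Y*(-368 + Y))
((-62776 - 129134) + r(92)) - 1*(-483083) = ((-62776 - 129134) + 92*(368 - 1*92)) - 1*(-483083) = (-191910 + 92*(368 - 92)) + 483083 = (-191910 + 92*276) + 483083 = (-191910 + 25392) + 483083 = -166518 + 483083 = 316565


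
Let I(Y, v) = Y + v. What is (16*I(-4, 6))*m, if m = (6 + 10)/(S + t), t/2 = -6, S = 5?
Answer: -512/7 ≈ -73.143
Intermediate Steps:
t = -12 (t = 2*(-6) = -12)
m = -16/7 (m = (6 + 10)/(5 - 12) = 16/(-7) = 16*(-⅐) = -16/7 ≈ -2.2857)
(16*I(-4, 6))*m = (16*(-4 + 6))*(-16/7) = (16*2)*(-16/7) = 32*(-16/7) = -512/7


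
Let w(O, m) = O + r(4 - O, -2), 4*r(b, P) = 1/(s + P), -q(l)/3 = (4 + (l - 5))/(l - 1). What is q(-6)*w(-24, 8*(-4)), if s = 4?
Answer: 573/8 ≈ 71.625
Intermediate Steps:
q(l) = -3 (q(l) = -3*(4 + (l - 5))/(l - 1) = -3*(4 + (-5 + l))/(-1 + l) = -3*(-1 + l)/(-1 + l) = -3*1 = -3)
r(b, P) = 1/(4*(4 + P))
w(O, m) = ⅛ + O (w(O, m) = O + 1/(4*(4 - 2)) = O + (¼)/2 = O + (¼)*(½) = O + ⅛ = ⅛ + O)
q(-6)*w(-24, 8*(-4)) = -3*(⅛ - 24) = -3*(-191/8) = 573/8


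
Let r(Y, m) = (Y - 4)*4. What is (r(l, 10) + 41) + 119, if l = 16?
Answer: 208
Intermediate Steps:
r(Y, m) = -16 + 4*Y (r(Y, m) = (-4 + Y)*4 = -16 + 4*Y)
(r(l, 10) + 41) + 119 = ((-16 + 4*16) + 41) + 119 = ((-16 + 64) + 41) + 119 = (48 + 41) + 119 = 89 + 119 = 208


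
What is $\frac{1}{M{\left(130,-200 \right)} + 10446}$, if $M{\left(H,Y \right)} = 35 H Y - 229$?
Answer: $- \frac{1}{899783} \approx -1.1114 \cdot 10^{-6}$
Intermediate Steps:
$M{\left(H,Y \right)} = -229 + 35 H Y$ ($M{\left(H,Y \right)} = 35 H Y - 229 = -229 + 35 H Y$)
$\frac{1}{M{\left(130,-200 \right)} + 10446} = \frac{1}{\left(-229 + 35 \cdot 130 \left(-200\right)\right) + 10446} = \frac{1}{\left(-229 - 910000\right) + 10446} = \frac{1}{-910229 + 10446} = \frac{1}{-899783} = - \frac{1}{899783}$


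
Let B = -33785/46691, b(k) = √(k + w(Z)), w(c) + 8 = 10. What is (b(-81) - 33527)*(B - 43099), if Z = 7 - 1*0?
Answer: 67468701967238/46691 - 2012369194*I*√79/46691 ≈ 1.445e+9 - 3.8308e+5*I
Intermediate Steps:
Z = 7 (Z = 7 + 0 = 7)
w(c) = 2 (w(c) = -8 + 10 = 2)
b(k) = √(2 + k) (b(k) = √(k + 2) = √(2 + k))
B = -33785/46691 (B = -33785*1/46691 = -33785/46691 ≈ -0.72359)
(b(-81) - 33527)*(B - 43099) = (√(2 - 81) - 33527)*(-33785/46691 - 43099) = (√(-79) - 33527)*(-2012369194/46691) = (I*√79 - 33527)*(-2012369194/46691) = (-33527 + I*√79)*(-2012369194/46691) = 67468701967238/46691 - 2012369194*I*√79/46691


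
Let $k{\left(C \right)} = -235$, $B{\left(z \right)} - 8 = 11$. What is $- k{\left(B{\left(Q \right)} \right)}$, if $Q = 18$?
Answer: $235$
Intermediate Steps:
$B{\left(z \right)} = 19$ ($B{\left(z \right)} = 8 + 11 = 19$)
$- k{\left(B{\left(Q \right)} \right)} = \left(-1\right) \left(-235\right) = 235$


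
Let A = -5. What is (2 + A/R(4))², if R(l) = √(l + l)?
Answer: 57/8 - 5*√2 ≈ 0.053932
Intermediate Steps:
R(l) = √2*√l (R(l) = √(2*l) = √2*√l)
(2 + A/R(4))² = (2 - 5*√2/4)²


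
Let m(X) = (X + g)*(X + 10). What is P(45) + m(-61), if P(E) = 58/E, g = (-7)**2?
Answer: 27598/45 ≈ 613.29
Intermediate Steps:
g = 49
m(X) = (10 + X)*(49 + X) (m(X) = (X + 49)*(X + 10) = (49 + X)*(10 + X) = (10 + X)*(49 + X))
P(45) + m(-61) = 58/45 + (490 + (-61)**2 + 59*(-61)) = 58*(1/45) + (490 + 3721 - 3599) = 58/45 + 612 = 27598/45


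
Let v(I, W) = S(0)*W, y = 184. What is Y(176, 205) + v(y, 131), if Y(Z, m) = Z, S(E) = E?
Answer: 176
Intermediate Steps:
v(I, W) = 0 (v(I, W) = 0*W = 0)
Y(176, 205) + v(y, 131) = 176 + 0 = 176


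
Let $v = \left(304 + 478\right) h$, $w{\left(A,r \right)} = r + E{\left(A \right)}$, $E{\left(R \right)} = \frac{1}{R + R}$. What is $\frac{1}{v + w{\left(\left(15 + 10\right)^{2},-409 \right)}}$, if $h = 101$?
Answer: $\frac{1250}{98216251} \approx 1.2727 \cdot 10^{-5}$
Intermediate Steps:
$E{\left(R \right)} = \frac{1}{2 R}$
$w{\left(A,r \right)} = r + \frac{1}{2 A}$
$v = 78982$ ($v = \left(304 + 478\right) 101 = 782 \cdot 101 = 78982$)
$\frac{1}{v + w{\left(\left(15 + 10\right)^{2},-409 \right)}} = \frac{1}{78982 - \left(409 - \frac{1}{2 \left(15 + 10\right)^{2}}\right)} = \frac{1}{78982 - \left(409 - \frac{1}{2 \cdot 25^{2}}\right)} = \frac{1}{78982 - \left(409 - \frac{1}{2 \cdot 625}\right)} = \frac{1}{78982 + \left(-409 + \frac{1}{2} \cdot \frac{1}{625}\right)} = \frac{1}{78982 + \left(-409 + \frac{1}{1250}\right)} = \frac{1}{78982 - \frac{511249}{1250}} = \frac{1}{\frac{98216251}{1250}} = \frac{1250}{98216251}$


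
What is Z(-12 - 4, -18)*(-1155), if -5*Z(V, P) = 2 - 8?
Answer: -1386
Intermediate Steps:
Z(V, P) = 6/5 (Z(V, P) = -(2 - 8)/5 = -1/5*(-6) = 6/5)
Z(-12 - 4, -18)*(-1155) = (6/5)*(-1155) = -1386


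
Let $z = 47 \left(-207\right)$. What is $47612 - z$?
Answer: $57341$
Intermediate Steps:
$z = -9729$
$47612 - z = 47612 - -9729 = 47612 + 9729 = 57341$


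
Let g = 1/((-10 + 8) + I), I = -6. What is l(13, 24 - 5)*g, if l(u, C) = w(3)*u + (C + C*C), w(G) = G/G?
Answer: -393/8 ≈ -49.125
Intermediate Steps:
w(G) = 1
l(u, C) = C + u + C² (l(u, C) = 1*u + (C + C*C) = u + (C + C²) = C + u + C²)
g = -⅛ (g = 1/((-10 + 8) - 6) = 1/(-2 - 6) = 1/(-8) = -⅛ ≈ -0.12500)
l(13, 24 - 5)*g = ((24 - 5) + 13 + (24 - 5)²)*(-⅛) = (19 + 13 + 19²)*(-⅛) = (19 + 13 + 361)*(-⅛) = 393*(-⅛) = -393/8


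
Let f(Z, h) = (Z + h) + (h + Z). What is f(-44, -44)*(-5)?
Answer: 880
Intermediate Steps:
f(Z, h) = 2*Z + 2*h (f(Z, h) = (Z + h) + (Z + h) = 2*Z + 2*h)
f(-44, -44)*(-5) = (2*(-44) + 2*(-44))*(-5) = (-88 - 88)*(-5) = -176*(-5) = 880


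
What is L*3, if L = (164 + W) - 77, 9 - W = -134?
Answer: 690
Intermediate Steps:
W = 143 (W = 9 - 1*(-134) = 9 + 134 = 143)
L = 230 (L = (164 + 143) - 77 = 307 - 77 = 230)
L*3 = 230*3 = 690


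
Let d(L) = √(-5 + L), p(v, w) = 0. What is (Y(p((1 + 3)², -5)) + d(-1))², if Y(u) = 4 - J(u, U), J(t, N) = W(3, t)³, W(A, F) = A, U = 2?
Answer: (-23 + I*√6)² ≈ 523.0 - 112.68*I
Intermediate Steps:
J(t, N) = 27 (J(t, N) = 3³ = 27)
Y(u) = -23 (Y(u) = 4 - 1*27 = 4 - 27 = -23)
(Y(p((1 + 3)², -5)) + d(-1))² = (-23 + √(-5 - 1))² = (-23 + √(-6))² = (-23 + I*√6)²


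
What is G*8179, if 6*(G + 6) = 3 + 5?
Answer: -114506/3 ≈ -38169.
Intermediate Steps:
G = -14/3 (G = -6 + (3 + 5)/6 = -6 + (⅙)*8 = -6 + 4/3 = -14/3 ≈ -4.6667)
G*8179 = -14/3*8179 = -114506/3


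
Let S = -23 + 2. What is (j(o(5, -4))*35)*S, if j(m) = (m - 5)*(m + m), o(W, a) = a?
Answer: -52920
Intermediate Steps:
S = -21
j(m) = 2*m*(-5 + m) (j(m) = (-5 + m)*(2*m) = 2*m*(-5 + m))
(j(o(5, -4))*35)*S = ((2*(-4)*(-5 - 4))*35)*(-21) = ((2*(-4)*(-9))*35)*(-21) = (72*35)*(-21) = 2520*(-21) = -52920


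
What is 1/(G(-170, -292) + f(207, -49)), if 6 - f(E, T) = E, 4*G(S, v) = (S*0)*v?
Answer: -1/201 ≈ -0.0049751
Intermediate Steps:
G(S, v) = 0 (G(S, v) = ((S*0)*v)/4 = (0*v)/4 = (¼)*0 = 0)
f(E, T) = 6 - E
1/(G(-170, -292) + f(207, -49)) = 1/(0 + (6 - 1*207)) = 1/(0 + (6 - 207)) = 1/(0 - 201) = 1/(-201) = -1/201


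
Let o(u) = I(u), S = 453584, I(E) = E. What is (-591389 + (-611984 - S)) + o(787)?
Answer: -1656170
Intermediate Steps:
o(u) = u
(-591389 + (-611984 - S)) + o(787) = (-591389 + (-611984 - 1*453584)) + 787 = (-591389 + (-611984 - 453584)) + 787 = (-591389 - 1065568) + 787 = -1656957 + 787 = -1656170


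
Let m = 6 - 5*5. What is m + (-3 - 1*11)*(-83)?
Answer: 1143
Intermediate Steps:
m = -19 (m = 6 - 25 = -19)
m + (-3 - 1*11)*(-83) = -19 + (-3 - 1*11)*(-83) = -19 + (-3 - 11)*(-83) = -19 - 14*(-83) = -19 + 1162 = 1143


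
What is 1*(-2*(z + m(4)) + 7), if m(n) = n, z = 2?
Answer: -5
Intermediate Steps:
1*(-2*(z + m(4)) + 7) = 1*(-2*(2 + 4) + 7) = 1*(-2*6 + 7) = 1*(-12 + 7) = 1*(-5) = -5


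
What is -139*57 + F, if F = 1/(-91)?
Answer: -720994/91 ≈ -7923.0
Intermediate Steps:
F = -1/91 ≈ -0.010989
-139*57 + F = -139*57 - 1/91 = -7923 - 1/91 = -720994/91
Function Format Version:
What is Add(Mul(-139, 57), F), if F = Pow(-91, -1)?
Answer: Rational(-720994, 91) ≈ -7923.0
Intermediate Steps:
F = Rational(-1, 91) ≈ -0.010989
Add(Mul(-139, 57), F) = Add(Mul(-139, 57), Rational(-1, 91)) = Add(-7923, Rational(-1, 91)) = Rational(-720994, 91)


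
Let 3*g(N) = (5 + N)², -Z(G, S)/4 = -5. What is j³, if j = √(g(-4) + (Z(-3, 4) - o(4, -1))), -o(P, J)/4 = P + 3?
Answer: 145*√435/9 ≈ 336.02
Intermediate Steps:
Z(G, S) = 20 (Z(G, S) = -4*(-5) = 20)
g(N) = (5 + N)²/3
o(P, J) = -12 - 4*P (o(P, J) = -4*(P + 3) = -4*(3 + P) = -12 - 4*P)
j = √435/3 (j = √((5 - 4)²/3 + (20 - (-12 - 4*4))) = √((⅓)*1² + (20 - (-12 - 16))) = √((⅓)*1 + (20 - 1*(-28))) = √(⅓ + (20 + 28)) = √(⅓ + 48) = √(145/3) = √435/3 ≈ 6.9522)
j³ = (√435/3)³ = 145*√435/9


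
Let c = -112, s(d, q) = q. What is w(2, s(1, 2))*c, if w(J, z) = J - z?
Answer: 0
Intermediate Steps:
w(2, s(1, 2))*c = (2 - 1*2)*(-112) = (2 - 2)*(-112) = 0*(-112) = 0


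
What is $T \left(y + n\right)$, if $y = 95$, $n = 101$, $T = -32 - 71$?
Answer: $-20188$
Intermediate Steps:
$T = -103$ ($T = -32 - 71 = -103$)
$T \left(y + n\right) = - 103 \left(95 + 101\right) = \left(-103\right) 196 = -20188$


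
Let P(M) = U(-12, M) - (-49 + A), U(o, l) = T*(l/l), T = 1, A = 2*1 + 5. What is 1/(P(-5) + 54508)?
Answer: 1/54551 ≈ 1.8331e-5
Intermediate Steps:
A = 7 (A = 2 + 5 = 7)
U(o, l) = 1 (U(o, l) = 1*(l/l) = 1*1 = 1)
P(M) = 43 (P(M) = 1 - (-49 + 7) = 1 - 1*(-42) = 1 + 42 = 43)
1/(P(-5) + 54508) = 1/(43 + 54508) = 1/54551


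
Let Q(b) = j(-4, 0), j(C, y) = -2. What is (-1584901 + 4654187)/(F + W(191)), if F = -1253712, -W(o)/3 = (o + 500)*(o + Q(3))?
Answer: -3069286/1645509 ≈ -1.8652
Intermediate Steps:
Q(b) = -2
W(o) = -3*(-2 + o)*(500 + o) (W(o) = -3*(o + 500)*(o - 2) = -3*(500 + o)*(-2 + o) = -3*(-2 + o)*(500 + o))
(-1584901 + 4654187)/(F + W(191)) = (-1584901 + 4654187)/(-1253712 + (3000 - 1494*191 - 3*191²)) = 3069286/(-1253712 + (3000 - 285354 - 3*36481)) = 3069286/(-1253712 + (3000 - 285354 - 109443)) = 3069286/(-1253712 - 391797) = 3069286/(-1645509) = 3069286*(-1/1645509) = -3069286/1645509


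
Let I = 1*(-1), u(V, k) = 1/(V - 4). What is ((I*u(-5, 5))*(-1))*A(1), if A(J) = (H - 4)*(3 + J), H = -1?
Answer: 20/9 ≈ 2.2222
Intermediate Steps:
u(V, k) = 1/(-4 + V)
A(J) = -15 - 5*J (A(J) = (-1 - 4)*(3 + J) = -5*(3 + J) = -15 - 5*J)
I = -1
((I*u(-5, 5))*(-1))*A(1) = (-1/(-4 - 5)*(-1))*(-15 - 5*1) = (-1/(-9)*(-1))*(-15 - 5) = (-1*(-1/9)*(-1))*(-20) = ((1/9)*(-1))*(-20) = -1/9*(-20) = 20/9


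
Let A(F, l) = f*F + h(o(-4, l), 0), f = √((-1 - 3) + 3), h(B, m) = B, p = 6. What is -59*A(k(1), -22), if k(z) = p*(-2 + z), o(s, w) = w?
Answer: 1298 + 354*I ≈ 1298.0 + 354.0*I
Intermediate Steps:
k(z) = -12 + 6*z (k(z) = 6*(-2 + z) = -12 + 6*z)
f = I (f = √(-4 + 3) = √(-1) = I ≈ 1.0*I)
A(F, l) = l + I*F (A(F, l) = I*F + l = l + I*F)
-59*A(k(1), -22) = -59*(-22 + I*(-12 + 6*1)) = -59*(-22 + I*(-12 + 6)) = -59*(-22 + I*(-6)) = -59*(-22 - 6*I) = 1298 + 354*I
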